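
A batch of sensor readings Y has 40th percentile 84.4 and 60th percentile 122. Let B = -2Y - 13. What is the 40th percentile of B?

40th percentile of B = -257

Since a = -2 < 0 the transformation is decreasing, reversing order: the 40th percentile of B corresponds to the 60th percentile of Y.
So P_{40}(B) = a·P_{60}(Y) + b = (-2)·122 + (-13) = -257.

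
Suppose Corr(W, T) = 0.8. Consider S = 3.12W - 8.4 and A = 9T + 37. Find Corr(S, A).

Linear rescalings preserve correlation up to sign; here the slopes 3.12 and 9 have the same sign, so Corr(S, A) = Corr(W, T) = 0.8.

Corr(S, A) = 0.8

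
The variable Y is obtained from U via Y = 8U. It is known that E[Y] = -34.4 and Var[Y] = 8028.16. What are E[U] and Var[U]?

E[U] = -4.3, Var[U] = 125.44

From Y = 8U: E[Y] = a·E[U] + b, so E[U] = (E[Y] − b)/a = (-34.4 − 0)/8 = -4.3.
Var[Y] = a²·Var[U], so Var[U] = 8028.16/8² = 125.44.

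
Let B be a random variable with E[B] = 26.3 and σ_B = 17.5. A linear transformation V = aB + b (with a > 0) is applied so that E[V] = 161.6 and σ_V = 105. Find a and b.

a = 6, b = 3.8

σ_V = a·σ_B (a > 0), so a = 105/17.5 = 6.
E[V] = a·E[B] + b, so b = 161.6 − 6·26.3 = 3.8.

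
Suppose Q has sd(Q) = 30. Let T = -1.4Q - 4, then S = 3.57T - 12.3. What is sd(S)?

sd(S) = 149.94

sd(T) = |-1.4|·30 = 42.
sd(S) = |3.57|·42 = 149.94.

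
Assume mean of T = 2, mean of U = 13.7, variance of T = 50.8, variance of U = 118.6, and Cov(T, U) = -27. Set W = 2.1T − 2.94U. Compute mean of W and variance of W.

mean of W = 2.1·mean of T + (-2.94)·mean of U = 2.1·2 + (-2.94)·13.7 = -36.078.
variance of W = a²·variance of T + b²·variance of U + 2ab·Cov(T, U) with a = 2.1, b = -2.94.
= 2.1²·50.8 + (-2.94)²·118.6 + 2·2.1·(-2.94)·(-27)
= 224.028 + 1025.13096 + 333.396 = 1582.55496.

mean of W = -36.078, variance of W = 1582.55496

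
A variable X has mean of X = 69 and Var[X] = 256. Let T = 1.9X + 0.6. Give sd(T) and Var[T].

sd(T) = 30.4, Var[T] = 924.16

T = 1.9X + 0.6 is linear with a = 1.9, b = 0.6.
sd(X) = √256 = 16.
sd(T) = |a|·sd(X) = |1.9|·16 = 30.4.
Var[T] = a²·Var[X] = 1.9²·256 = 924.16 (the additive constant 0.6 does not affect variance).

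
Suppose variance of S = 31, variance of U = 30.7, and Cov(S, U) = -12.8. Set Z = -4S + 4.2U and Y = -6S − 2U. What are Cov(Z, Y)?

Cov(Z, Y) = 706.28

By bilinearity, Cov(Z, Y) = ac·variance of S + bd·variance of U + (ad+bc)·Cov(S, U), with a=-4, b=4.2, c=-6, d=-2.
ac·variance of S = (-4)·(-6)·31 = 744
bd·variance of U = 4.2·(-2)·30.7 = -257.88
(ad+bc)·Cov(S, U) = (-17.2)·(-12.8) = 220.16
Cov(Z, Y) = 744 + (-257.88) + 220.16 = 706.28.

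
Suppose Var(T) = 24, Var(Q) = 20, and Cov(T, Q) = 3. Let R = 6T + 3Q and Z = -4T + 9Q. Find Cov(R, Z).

By bilinearity, Cov(R, Z) = ac·Var(T) + bd·Var(Q) + (ad+bc)·Cov(T, Q), with a=6, b=3, c=-4, d=9.
ac·Var(T) = 6·(-4)·24 = -576
bd·Var(Q) = 3·9·20 = 540
(ad+bc)·Cov(T, Q) = (42)·3 = 126
Cov(R, Z) = -576 + 540 + 126 = 90.

Cov(R, Z) = 90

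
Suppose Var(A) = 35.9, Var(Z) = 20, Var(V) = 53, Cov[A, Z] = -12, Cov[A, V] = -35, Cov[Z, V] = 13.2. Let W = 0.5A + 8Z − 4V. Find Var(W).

Var(W) = a²·Var(A) + b²·Var(Z) + c²·Var(V) + 2ab·Cov[A, Z] + 2ac·Cov[A, V] + 2bc·Cov[Z, V], with a = 0.5, b = 8, c = -4.
= 8.975 + 1280 + 848 + (-96) + 140 + (-844.8)
= 1336.175.

Var(W) = 1336.175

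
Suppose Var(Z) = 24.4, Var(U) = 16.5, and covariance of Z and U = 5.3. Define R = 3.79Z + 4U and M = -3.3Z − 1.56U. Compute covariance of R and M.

covariance of R and M = -509.42652

By bilinearity, covariance of R and M = ac·Var(Z) + bd·Var(U) + (ad+bc)·covariance of Z and U, with a=3.79, b=4, c=-3.3, d=-1.56.
ac·Var(Z) = 3.79·(-3.3)·24.4 = -305.1708
bd·Var(U) = 4·(-1.56)·16.5 = -102.96
(ad+bc)·covariance of Z and U = (-19.1124)·5.3 = -101.29572
covariance of R and M = -305.1708 + (-102.96) + (-101.29572) = -509.42652.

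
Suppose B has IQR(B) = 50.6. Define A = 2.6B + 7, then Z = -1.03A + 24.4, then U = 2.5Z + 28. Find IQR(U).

IQR(A) = |2.6|·50.6 = 131.56.
IQR(Z) = |-1.03|·131.56 = 135.5068.
IQR(U) = |2.5|·135.5068 = 338.767.

IQR(U) = 338.767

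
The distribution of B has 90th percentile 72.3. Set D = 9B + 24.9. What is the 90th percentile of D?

Since a = 9 > 0 the transformation is increasing, so the 90th percentile of D = a·(P_{90} of B) + b = 9·72.3 + 24.9 = 675.6.

90th percentile of D = 675.6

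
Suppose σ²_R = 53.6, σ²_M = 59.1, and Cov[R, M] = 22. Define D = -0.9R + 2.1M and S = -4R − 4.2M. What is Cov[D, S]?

Cov[D, S] = -429.942

By bilinearity, Cov[D, S] = ac·σ²_R + bd·σ²_M + (ad+bc)·Cov[R, M], with a=-0.9, b=2.1, c=-4, d=-4.2.
ac·σ²_R = (-0.9)·(-4)·53.6 = 192.96
bd·σ²_M = 2.1·(-4.2)·59.1 = -521.262
(ad+bc)·Cov[R, M] = (-4.62)·22 = -101.64
Cov[D, S] = 192.96 + (-521.262) + (-101.64) = -429.942.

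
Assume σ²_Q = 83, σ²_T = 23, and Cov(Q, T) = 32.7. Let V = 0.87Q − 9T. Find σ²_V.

σ²_V = a²·σ²_Q + b²·σ²_T + 2ab·Cov(Q, T) with a = 0.87, b = -9.
= 0.87²·83 + (-9)²·23 + 2·0.87·(-9)·32.7
= 62.8227 + 1863 + (-512.082) = 1413.7407.

σ²_V = 1413.7407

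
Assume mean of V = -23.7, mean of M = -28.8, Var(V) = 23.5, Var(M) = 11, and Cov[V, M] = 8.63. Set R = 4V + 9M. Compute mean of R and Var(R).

mean of R = 4·mean of V + 9·mean of M = 4·(-23.7) + 9·(-28.8) = -354.
Var(R) = a²·Var(V) + b²·Var(M) + 2ab·Cov[V, M] with a = 4, b = 9.
= 4²·23.5 + 9²·11 + 2·4·9·8.63
= 376 + 891 + 621.36 = 1888.36.

mean of R = -354, Var(R) = 1888.36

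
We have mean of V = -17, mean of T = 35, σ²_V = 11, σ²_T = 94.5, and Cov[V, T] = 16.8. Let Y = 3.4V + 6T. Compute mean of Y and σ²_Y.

mean of Y = 152.2, σ²_Y = 4214.6

mean of Y = 3.4·mean of V + 6·mean of T = 3.4·(-17) + 6·35 = 152.2.
σ²_Y = a²·σ²_V + b²·σ²_T + 2ab·Cov[V, T] with a = 3.4, b = 6.
= 3.4²·11 + 6²·94.5 + 2·3.4·6·16.8
= 127.16 + 3402 + 685.44 = 4214.6.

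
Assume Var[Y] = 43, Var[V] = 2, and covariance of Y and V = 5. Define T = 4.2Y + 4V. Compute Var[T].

Var[T] = 958.52

Var[T] = a²·Var[Y] + b²·Var[V] + 2ab·covariance of Y and V with a = 4.2, b = 4.
= 4.2²·43 + 4²·2 + 2·4.2·4·5
= 758.52 + 32 + 168 = 958.52.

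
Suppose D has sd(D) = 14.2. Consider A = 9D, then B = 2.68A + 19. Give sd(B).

sd(A) = |9|·14.2 = 127.8.
sd(B) = |2.68|·127.8 = 342.504.

sd(B) = 342.504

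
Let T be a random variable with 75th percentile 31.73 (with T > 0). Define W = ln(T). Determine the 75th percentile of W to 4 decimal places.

ln(T) is increasing, so P_{75}(W) = g(P_{75}(T)) ≈ 3.4573.

75th percentile of W = 3.4573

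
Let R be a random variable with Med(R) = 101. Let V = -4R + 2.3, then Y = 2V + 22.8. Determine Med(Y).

Med(Y) = -780.6

Med(V) = (-4)·101 + 2.3 = -401.7.
Med(Y) = 2·(-401.7) + 22.8 = -780.6.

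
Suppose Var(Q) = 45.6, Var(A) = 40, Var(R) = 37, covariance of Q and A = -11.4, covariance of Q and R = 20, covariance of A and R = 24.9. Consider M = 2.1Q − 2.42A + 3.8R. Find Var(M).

Var(M) = a²·Var(Q) + b²·Var(A) + c²·Var(R) + 2ab·covariance of Q and A + 2ac·covariance of Q and R + 2bc·covariance of A and R, with a = 2.1, b = -2.42, c = 3.8.
= 201.096 + 234.256 + 534.28 + 115.8696 + 319.2 + (-457.9608)
= 946.7408.

Var(M) = 946.7408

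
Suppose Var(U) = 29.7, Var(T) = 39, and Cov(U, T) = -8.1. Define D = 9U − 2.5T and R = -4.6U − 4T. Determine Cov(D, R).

Cov(D, R) = -641.13

By bilinearity, Cov(D, R) = ac·Var(U) + bd·Var(T) + (ad+bc)·Cov(U, T), with a=9, b=-2.5, c=-4.6, d=-4.
ac·Var(U) = 9·(-4.6)·29.7 = -1229.58
bd·Var(T) = (-2.5)·(-4)·39 = 390
(ad+bc)·Cov(U, T) = (-24.5)·(-8.1) = 198.45
Cov(D, R) = -1229.58 + 390 + 198.45 = -641.13.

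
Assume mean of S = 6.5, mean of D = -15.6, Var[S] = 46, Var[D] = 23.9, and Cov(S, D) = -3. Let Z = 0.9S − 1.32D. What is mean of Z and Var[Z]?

mean of Z = 26.442, Var[Z] = 86.03136

mean of Z = 0.9·mean of S + (-1.32)·mean of D = 0.9·6.5 + (-1.32)·(-15.6) = 26.442.
Var[Z] = a²·Var[S] + b²·Var[D] + 2ab·Cov(S, D) with a = 0.9, b = -1.32.
= 0.9²·46 + (-1.32)²·23.9 + 2·0.9·(-1.32)·(-3)
= 37.26 + 41.64336 + 7.128 = 86.03136.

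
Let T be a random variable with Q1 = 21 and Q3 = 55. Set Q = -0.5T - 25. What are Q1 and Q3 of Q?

a = -0.5 < 0 reverses order: Q1(Q) comes from Q3(T), Q3(Q) from Q1(T).
Q1(Q) = (-0.5)·55 + (-25) = -52.5; Q3(Q) = (-0.5)·21 + (-25) = -35.5.

Q1(Q) = -52.5, Q3(Q) = -35.5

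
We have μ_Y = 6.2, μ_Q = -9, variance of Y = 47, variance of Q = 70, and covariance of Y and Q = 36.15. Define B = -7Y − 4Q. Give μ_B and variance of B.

μ_B = (-7)·μ_Y + (-4)·μ_Q = (-7)·6.2 + (-4)·(-9) = -7.4.
variance of B = a²·variance of Y + b²·variance of Q + 2ab·covariance of Y and Q with a = -7, b = -4.
= (-7)²·47 + (-4)²·70 + 2·(-7)·(-4)·36.15
= 2303 + 1120 + 2024.4 = 5447.4.

μ_B = -7.4, variance of B = 5447.4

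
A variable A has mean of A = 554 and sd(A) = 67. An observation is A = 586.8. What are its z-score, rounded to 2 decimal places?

z = 0.49

z = (A − mean of A) / sd(A) = (586.8 − 554) / 67 ≈ 0.49.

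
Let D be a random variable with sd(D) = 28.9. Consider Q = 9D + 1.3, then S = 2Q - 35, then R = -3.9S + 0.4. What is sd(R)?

sd(R) = 2028.78

sd(Q) = |9|·28.9 = 260.1.
sd(S) = |2|·260.1 = 520.2.
sd(R) = |-3.9|·520.2 = 2028.78.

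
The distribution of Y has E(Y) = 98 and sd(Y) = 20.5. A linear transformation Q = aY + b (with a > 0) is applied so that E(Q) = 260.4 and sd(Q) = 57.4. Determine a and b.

sd(Q) = a·sd(Y) (a > 0), so a = 57.4/20.5 = 2.8.
E(Q) = a·E(Y) + b, so b = 260.4 − 2.8·98 = -14.

a = 2.8, b = -14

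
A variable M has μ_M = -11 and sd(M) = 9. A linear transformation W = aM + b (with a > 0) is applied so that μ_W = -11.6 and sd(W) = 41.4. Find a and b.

sd(W) = a·sd(M) (a > 0), so a = 41.4/9 = 4.6.
μ_W = a·μ_M + b, so b = -11.6 − 4.6·(-11) = 39.

a = 4.6, b = 39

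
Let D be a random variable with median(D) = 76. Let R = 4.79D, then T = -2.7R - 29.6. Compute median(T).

median(T) = -1012.508

median(R) = 4.79·76 = 364.04.
median(T) = (-2.7)·364.04 + (-29.6) = -1012.508.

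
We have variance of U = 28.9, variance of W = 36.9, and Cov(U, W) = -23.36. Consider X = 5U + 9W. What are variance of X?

variance of X = a²·variance of U + b²·variance of W + 2ab·Cov(U, W) with a = 5, b = 9.
= 5²·28.9 + 9²·36.9 + 2·5·9·(-23.36)
= 722.5 + 2988.9 + (-2102.4) = 1609.

variance of X = 1609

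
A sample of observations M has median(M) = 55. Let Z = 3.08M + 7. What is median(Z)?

median(Z) = 176.4

A linear map preserves order up to sign, so median(Z) = a·median(M) + b = 3.08·55 + 7 = 176.4.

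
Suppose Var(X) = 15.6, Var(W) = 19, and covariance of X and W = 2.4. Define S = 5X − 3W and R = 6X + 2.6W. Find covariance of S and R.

By bilinearity, covariance of S and R = ac·Var(X) + bd·Var(W) + (ad+bc)·covariance of X and W, with a=5, b=-3, c=6, d=2.6.
ac·Var(X) = 5·6·15.6 = 468
bd·Var(W) = (-3)·2.6·19 = -148.2
(ad+bc)·covariance of X and W = (-5)·2.4 = -12
covariance of S and R = 468 + (-148.2) + (-12) = 307.8.

covariance of S and R = 307.8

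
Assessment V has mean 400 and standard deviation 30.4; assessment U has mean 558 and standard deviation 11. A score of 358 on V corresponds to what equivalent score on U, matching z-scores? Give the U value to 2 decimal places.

U = 542.80

z = (358 − 400)/30.4 ≈ -1.3816.
U = 558 + z·11 = 558 + (358 − 400)·11/30.4 ≈ 542.80.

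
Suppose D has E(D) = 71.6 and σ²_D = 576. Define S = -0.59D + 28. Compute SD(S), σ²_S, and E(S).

SD(S) = 14.16, σ²_S = 200.5056, E(S) = -14.244

S = -0.59D + 28 is linear with a = -0.59, b = 28.
SD(D) = √576 = 24.
SD(S) = |a|·SD(D) = |-0.59|·24 = 14.16.
σ²_S = a²·σ²_D = (-0.59)²·576 = 200.5056 (the additive constant 28 does not affect variance).
E(S) = a·E(D) + b = (-0.59)·71.6 + 28 = -14.244.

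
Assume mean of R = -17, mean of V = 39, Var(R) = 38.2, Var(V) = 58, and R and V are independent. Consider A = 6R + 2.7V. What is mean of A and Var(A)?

mean of A = 3.3, Var(A) = 1798.02

mean of A = 6·mean of R + 2.7·mean of V = 6·(-17) + 2.7·39 = 3.3.
Var(A) = a²·Var(R) + b²·Var(V) + 2ab·Cov[R, V] with a = 6, b = 2.7.
Independence gives Cov[R, V] = 0.
= 6²·38.2 + 2.7²·58 + 2·6·2.7·0
= 1375.2 + 422.82 + 0 = 1798.02.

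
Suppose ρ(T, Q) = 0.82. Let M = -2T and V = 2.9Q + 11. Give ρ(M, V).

Linear rescalings preserve |correlation|; the slopes -2 and 2.9 have opposite signs, so the correlation flips sign: ρ(M, V) = −ρ(T, Q) = -0.82.

ρ(M, V) = -0.82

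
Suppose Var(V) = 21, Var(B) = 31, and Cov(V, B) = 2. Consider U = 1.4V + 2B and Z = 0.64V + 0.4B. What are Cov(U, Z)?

By bilinearity, Cov(U, Z) = ac·Var(V) + bd·Var(B) + (ad+bc)·Cov(V, B), with a=1.4, b=2, c=0.64, d=0.4.
ac·Var(V) = 1.4·0.64·21 = 18.816
bd·Var(B) = 2·0.4·31 = 24.8
(ad+bc)·Cov(V, B) = (1.84)·2 = 3.68
Cov(U, Z) = 18.816 + 24.8 + 3.68 = 47.296.

Cov(U, Z) = 47.296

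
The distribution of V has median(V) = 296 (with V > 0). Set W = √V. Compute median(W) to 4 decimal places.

median(W) = 17.2047

√V is monotone on this domain, so median(W) = √(296) ≈ 17.2047.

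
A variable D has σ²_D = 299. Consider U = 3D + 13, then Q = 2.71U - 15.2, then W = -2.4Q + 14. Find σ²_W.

σ²_U = 3²·299 = 2691.
σ²_Q = 2.71²·2691 = 19762.9731.
σ²_W = (-2.4)²·19762.9731 = 113834.725056.

σ²_W = 113834.725056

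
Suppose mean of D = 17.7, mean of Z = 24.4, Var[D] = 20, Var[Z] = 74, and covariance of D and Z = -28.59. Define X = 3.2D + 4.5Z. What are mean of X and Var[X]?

mean of X = 3.2·mean of D + 4.5·mean of Z = 3.2·17.7 + 4.5·24.4 = 166.44.
Var[X] = a²·Var[D] + b²·Var[Z] + 2ab·covariance of D and Z with a = 3.2, b = 4.5.
= 3.2²·20 + 4.5²·74 + 2·3.2·4.5·(-28.59)
= 204.8 + 1498.5 + (-823.392) = 879.908.

mean of X = 166.44, Var[X] = 879.908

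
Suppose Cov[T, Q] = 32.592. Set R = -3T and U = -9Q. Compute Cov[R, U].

Cov[R, U] = 879.984

Cov[R, U] = a·c·Cov[T, Q] = (-3)·(-9)·32.592 = 879.984. Additive constants drop out.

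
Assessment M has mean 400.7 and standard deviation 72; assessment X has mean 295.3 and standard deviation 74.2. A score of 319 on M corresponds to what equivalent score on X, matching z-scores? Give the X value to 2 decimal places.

X = 211.10

z = (319 − 400.7)/72 ≈ -1.1347.
X = 295.3 + z·74.2 = 295.3 + (319 − 400.7)·74.2/72 ≈ 211.10.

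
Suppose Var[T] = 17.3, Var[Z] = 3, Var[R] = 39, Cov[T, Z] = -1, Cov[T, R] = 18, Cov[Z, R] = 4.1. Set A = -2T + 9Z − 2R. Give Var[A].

Var[A] = 500.6

Var[A] = a²·Var[T] + b²·Var[Z] + c²·Var[R] + 2ab·Cov[T, Z] + 2ac·Cov[T, R] + 2bc·Cov[Z, R], with a = -2, b = 9, c = -2.
= 69.2 + 243 + 156 + 36 + 144 + (-147.6)
= 500.6.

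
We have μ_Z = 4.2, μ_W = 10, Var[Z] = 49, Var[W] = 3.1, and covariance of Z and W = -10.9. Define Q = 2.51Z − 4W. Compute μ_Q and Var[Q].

μ_Q = -29.458, Var[Q] = 577.1769

μ_Q = 2.51·μ_Z + (-4)·μ_W = 2.51·4.2 + (-4)·10 = -29.458.
Var[Q] = a²·Var[Z] + b²·Var[W] + 2ab·covariance of Z and W with a = 2.51, b = -4.
= 2.51²·49 + (-4)²·3.1 + 2·2.51·(-4)·(-10.9)
= 308.7049 + 49.6 + 218.872 = 577.1769.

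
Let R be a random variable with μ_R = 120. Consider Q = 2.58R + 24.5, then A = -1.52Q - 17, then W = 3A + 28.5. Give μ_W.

μ_Q = 2.58·120 + 24.5 = 334.1.
μ_A = (-1.52)·334.1 + (-17) = -524.832.
μ_W = 3·(-524.832) + 28.5 = -1545.996.

μ_W = -1545.996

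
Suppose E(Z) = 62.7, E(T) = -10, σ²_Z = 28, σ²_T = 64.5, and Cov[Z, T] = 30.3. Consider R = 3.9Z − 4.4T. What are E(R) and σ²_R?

E(R) = 3.9·E(Z) + (-4.4)·E(T) = 3.9·62.7 + (-4.4)·(-10) = 288.53.
σ²_R = a²·σ²_Z + b²·σ²_T + 2ab·Cov[Z, T] with a = 3.9, b = -4.4.
= 3.9²·28 + (-4.4)²·64.5 + 2·3.9·(-4.4)·30.3
= 425.88 + 1248.72 + (-1039.896) = 634.704.

E(R) = 288.53, σ²_R = 634.704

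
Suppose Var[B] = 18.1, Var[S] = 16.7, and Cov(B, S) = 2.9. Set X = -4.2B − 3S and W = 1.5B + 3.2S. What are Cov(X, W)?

Cov(X, W) = -326.376

By bilinearity, Cov(X, W) = ac·Var[B] + bd·Var[S] + (ad+bc)·Cov(B, S), with a=-4.2, b=-3, c=1.5, d=3.2.
ac·Var[B] = (-4.2)·1.5·18.1 = -114.03
bd·Var[S] = (-3)·3.2·16.7 = -160.32
(ad+bc)·Cov(B, S) = (-17.94)·2.9 = -52.026
Cov(X, W) = -114.03 + (-160.32) + (-52.026) = -326.376.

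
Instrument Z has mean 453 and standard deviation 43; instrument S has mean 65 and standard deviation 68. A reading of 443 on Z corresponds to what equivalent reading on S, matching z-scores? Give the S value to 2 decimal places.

z = (443 − 453)/43 ≈ -0.2326.
S = 65 + z·68 = 65 + (443 − 453)·68/43 ≈ 49.19.

S = 49.19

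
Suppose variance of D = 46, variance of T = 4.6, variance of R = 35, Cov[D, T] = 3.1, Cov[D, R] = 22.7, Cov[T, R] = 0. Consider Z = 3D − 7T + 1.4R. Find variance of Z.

variance of Z = a²·variance of D + b²·variance of T + c²·variance of R + 2ab·Cov[D, T] + 2ac·Cov[D, R] + 2bc·Cov[T, R], with a = 3, b = -7, c = 1.4.
= 414 + 225.4 + 68.6 + (-130.2) + 190.68 + 0
= 768.48.

variance of Z = 768.48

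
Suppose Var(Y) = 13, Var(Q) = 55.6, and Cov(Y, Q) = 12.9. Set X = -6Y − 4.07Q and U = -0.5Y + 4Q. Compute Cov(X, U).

Cov(X, U) = -1149.5165

By bilinearity, Cov(X, U) = ac·Var(Y) + bd·Var(Q) + (ad+bc)·Cov(Y, Q), with a=-6, b=-4.07, c=-0.5, d=4.
ac·Var(Y) = (-6)·(-0.5)·13 = 39
bd·Var(Q) = (-4.07)·4·55.6 = -905.168
(ad+bc)·Cov(Y, Q) = (-21.965)·12.9 = -283.3485
Cov(X, U) = 39 + (-905.168) + (-283.3485) = -1149.5165.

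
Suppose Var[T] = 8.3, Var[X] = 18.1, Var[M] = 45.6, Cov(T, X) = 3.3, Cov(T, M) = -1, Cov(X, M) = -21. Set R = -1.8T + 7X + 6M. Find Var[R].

Var[R] = a²·Var[T] + b²·Var[X] + c²·Var[M] + 2ab·Cov(T, X) + 2ac·Cov(T, M) + 2bc·Cov(X, M), with a = -1.8, b = 7, c = 6.
= 26.892 + 886.9 + 1641.6 + (-83.16) + 21.6 + (-1764)
= 729.832.

Var[R] = 729.832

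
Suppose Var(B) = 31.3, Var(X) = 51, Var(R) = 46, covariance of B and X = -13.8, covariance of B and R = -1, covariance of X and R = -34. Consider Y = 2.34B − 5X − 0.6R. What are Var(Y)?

Var(Y) = 1584.67428

Var(Y) = a²·Var(B) + b²·Var(X) + c²·Var(R) + 2ab·covariance of B and X + 2ac·covariance of B and R + 2bc·covariance of X and R, with a = 2.34, b = -5, c = -0.6.
= 171.38628 + 1275 + 16.56 + 322.92 + 2.808 + (-204)
= 1584.67428.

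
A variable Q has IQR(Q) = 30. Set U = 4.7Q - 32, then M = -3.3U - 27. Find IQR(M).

IQR(M) = 465.3

IQR(U) = |4.7|·30 = 141.
IQR(M) = |-3.3|·141 = 465.3.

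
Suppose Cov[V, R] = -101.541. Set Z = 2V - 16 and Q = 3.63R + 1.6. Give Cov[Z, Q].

Cov[Z, Q] = a·c·Cov[V, R] = 2·3.63·(-101.541) = -737.18766. Additive constants drop out.

Cov[Z, Q] = -737.18766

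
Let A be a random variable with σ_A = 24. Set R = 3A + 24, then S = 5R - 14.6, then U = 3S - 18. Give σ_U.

σ_R = |3|·24 = 72.
σ_S = |5|·72 = 360.
σ_U = |3|·360 = 1080.

σ_U = 1080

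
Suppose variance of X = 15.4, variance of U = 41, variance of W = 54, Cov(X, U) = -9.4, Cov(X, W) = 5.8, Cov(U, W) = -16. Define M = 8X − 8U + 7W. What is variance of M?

variance of M = 9900.4

variance of M = a²·variance of X + b²·variance of U + c²·variance of W + 2ab·Cov(X, U) + 2ac·Cov(X, W) + 2bc·Cov(U, W), with a = 8, b = -8, c = 7.
= 985.6 + 2624 + 2646 + 1203.2 + 649.6 + 1792
= 9900.4.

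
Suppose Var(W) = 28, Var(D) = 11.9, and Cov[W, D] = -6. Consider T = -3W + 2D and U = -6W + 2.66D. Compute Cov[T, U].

By bilinearity, Cov[T, U] = ac·Var(W) + bd·Var(D) + (ad+bc)·Cov[W, D], with a=-3, b=2, c=-6, d=2.66.
ac·Var(W) = (-3)·(-6)·28 = 504
bd·Var(D) = 2·2.66·11.9 = 63.308
(ad+bc)·Cov[W, D] = (-19.98)·(-6) = 119.88
Cov[T, U] = 504 + 63.308 + 119.88 = 687.188.

Cov[T, U] = 687.188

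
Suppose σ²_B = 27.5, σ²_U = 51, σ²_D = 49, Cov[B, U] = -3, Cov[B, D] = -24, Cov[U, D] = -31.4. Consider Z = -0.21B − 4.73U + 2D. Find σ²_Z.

σ²_Z = a²·σ²_B + b²·σ²_U + c²·σ²_D + 2ab·Cov[B, U] + 2ac·Cov[B, D] + 2bc·Cov[U, D], with a = -0.21, b = -4.73, c = 2.
= 1.21275 + 1141.0179 + 196 + (-5.9598) + 20.16 + 594.088
= 1946.51885.

σ²_Z = 1946.51885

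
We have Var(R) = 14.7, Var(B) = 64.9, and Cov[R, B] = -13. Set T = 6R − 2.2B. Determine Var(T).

Var(T) = 1186.516

Var(T) = a²·Var(R) + b²·Var(B) + 2ab·Cov[R, B] with a = 6, b = -2.2.
= 6²·14.7 + (-2.2)²·64.9 + 2·6·(-2.2)·(-13)
= 529.2 + 314.116 + 343.2 = 1186.516.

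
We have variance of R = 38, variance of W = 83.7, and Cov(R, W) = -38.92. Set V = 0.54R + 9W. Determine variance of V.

variance of V = a²·variance of R + b²·variance of W + 2ab·Cov(R, W) with a = 0.54, b = 9.
= 0.54²·38 + 9²·83.7 + 2·0.54·9·(-38.92)
= 11.0808 + 6779.7 + (-378.3024) = 6412.4784.

variance of V = 6412.4784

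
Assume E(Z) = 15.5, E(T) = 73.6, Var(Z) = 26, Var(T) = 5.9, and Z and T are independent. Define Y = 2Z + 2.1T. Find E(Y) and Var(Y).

E(Y) = 185.56, Var(Y) = 130.019

E(Y) = 2·E(Z) + 2.1·E(T) = 2·15.5 + 2.1·73.6 = 185.56.
Var(Y) = a²·Var(Z) + b²·Var(T) + 2ab·Cov(Z, T) with a = 2, b = 2.1.
Independence gives Cov(Z, T) = 0.
= 2²·26 + 2.1²·5.9 + 2·2·2.1·0
= 104 + 26.019 + 0 = 130.019.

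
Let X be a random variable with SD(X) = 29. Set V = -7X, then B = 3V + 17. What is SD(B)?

SD(V) = |-7|·29 = 203.
SD(B) = |3|·203 = 609.

SD(B) = 609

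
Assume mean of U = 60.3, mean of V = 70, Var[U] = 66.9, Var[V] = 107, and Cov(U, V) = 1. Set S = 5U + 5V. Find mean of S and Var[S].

mean of S = 651.5, Var[S] = 4397.5

mean of S = 5·mean of U + 5·mean of V = 5·60.3 + 5·70 = 651.5.
Var[S] = a²·Var[U] + b²·Var[V] + 2ab·Cov(U, V) with a = 5, b = 5.
= 5²·66.9 + 5²·107 + 2·5·5·1
= 1672.5 + 2675 + 50 = 4397.5.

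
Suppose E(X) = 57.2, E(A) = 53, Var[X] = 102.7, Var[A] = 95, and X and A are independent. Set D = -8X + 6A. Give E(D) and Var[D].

E(D) = (-8)·E(X) + 6·E(A) = (-8)·57.2 + 6·53 = -139.6.
Var[D] = a²·Var[X] + b²·Var[A] + 2ab·Cov(X, A) with a = -8, b = 6.
Independence gives Cov(X, A) = 0.
= (-8)²·102.7 + 6²·95 + 2·(-8)·6·0
= 6572.8 + 3420 + 0 = 9992.8.

E(D) = -139.6, Var[D] = 9992.8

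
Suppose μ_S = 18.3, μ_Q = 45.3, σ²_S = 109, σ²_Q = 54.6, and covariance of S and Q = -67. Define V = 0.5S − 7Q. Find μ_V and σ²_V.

μ_V = 0.5·μ_S + (-7)·μ_Q = 0.5·18.3 + (-7)·45.3 = -307.95.
σ²_V = a²·σ²_S + b²·σ²_Q + 2ab·covariance of S and Q with a = 0.5, b = -7.
= 0.5²·109 + (-7)²·54.6 + 2·0.5·(-7)·(-67)
= 27.25 + 2675.4 + 469 = 3171.65.

μ_V = -307.95, σ²_V = 3171.65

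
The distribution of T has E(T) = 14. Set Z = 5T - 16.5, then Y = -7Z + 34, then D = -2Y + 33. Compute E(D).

E(Z) = 5·14 + (-16.5) = 53.5.
E(Y) = (-7)·53.5 + 34 = -340.5.
E(D) = (-2)·(-340.5) + 33 = 714.

E(D) = 714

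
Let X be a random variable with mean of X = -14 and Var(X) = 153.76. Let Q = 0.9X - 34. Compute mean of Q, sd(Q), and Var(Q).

Q = 0.9X - 34 is linear with a = 0.9, b = -34.
mean of Q = a·mean of X + b = 0.9·(-14) + (-34) = -46.6.
sd(X) = √153.76 = 12.4.
sd(Q) = |a|·sd(X) = |0.9|·12.4 = 11.16.
Var(Q) = a²·Var(X) = 0.9²·153.76 = 124.5456 (the additive constant -34 does not affect variance).

mean of Q = -46.6, sd(Q) = 11.16, Var(Q) = 124.5456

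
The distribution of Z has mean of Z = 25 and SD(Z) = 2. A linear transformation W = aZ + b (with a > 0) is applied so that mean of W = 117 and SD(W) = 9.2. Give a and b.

SD(W) = a·SD(Z) (a > 0), so a = 9.2/2 = 4.6.
mean of W = a·mean of Z + b, so b = 117 − 4.6·25 = 2.

a = 4.6, b = 2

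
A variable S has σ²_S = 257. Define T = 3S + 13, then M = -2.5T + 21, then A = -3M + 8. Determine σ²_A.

σ²_T = 3²·257 = 2313.
σ²_M = (-2.5)²·2313 = 14456.25.
σ²_A = (-3)²·14456.25 = 130106.25.

σ²_A = 130106.25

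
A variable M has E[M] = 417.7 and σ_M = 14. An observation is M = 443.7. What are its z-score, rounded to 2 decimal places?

z = (M − E[M]) / σ_M = (443.7 − 417.7) / 14 ≈ 1.86.

z = 1.86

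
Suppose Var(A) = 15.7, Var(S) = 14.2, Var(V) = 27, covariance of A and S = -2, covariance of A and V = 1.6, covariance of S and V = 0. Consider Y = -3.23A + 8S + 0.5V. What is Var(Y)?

Var(Y) = 1177.53853

Var(Y) = a²·Var(A) + b²·Var(S) + c²·Var(V) + 2ab·covariance of A and S + 2ac·covariance of A and V + 2bc·covariance of S and V, with a = -3.23, b = 8, c = 0.5.
= 163.79653 + 908.8 + 6.75 + 103.36 + (-5.168) + 0
= 1177.53853.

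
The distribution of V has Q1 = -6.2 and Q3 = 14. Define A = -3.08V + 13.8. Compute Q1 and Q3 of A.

Q1(A) = -29.32, Q3(A) = 32.896

a = -3.08 < 0 reverses order: Q1(A) comes from Q3(V), Q3(A) from Q1(V).
Q1(A) = (-3.08)·14 + 13.8 = -29.32; Q3(A) = (-3.08)·(-6.2) + 13.8 = 32.896.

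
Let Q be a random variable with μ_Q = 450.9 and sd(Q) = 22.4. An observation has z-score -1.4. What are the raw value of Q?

Q = μ_Q + z·sd(Q) = 450.9 + (-1.4)·22.4 = 419.54.

Q = 419.54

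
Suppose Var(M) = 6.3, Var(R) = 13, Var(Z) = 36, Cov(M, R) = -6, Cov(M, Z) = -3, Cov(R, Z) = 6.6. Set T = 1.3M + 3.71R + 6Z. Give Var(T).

Var(T) = a²·Var(M) + b²·Var(R) + c²·Var(Z) + 2ab·Cov(M, R) + 2ac·Cov(M, Z) + 2bc·Cov(R, Z), with a = 1.3, b = 3.71, c = 6.
= 10.647 + 178.9333 + 1296 + (-57.876) + (-46.8) + 293.832
= 1674.7363.

Var(T) = 1674.7363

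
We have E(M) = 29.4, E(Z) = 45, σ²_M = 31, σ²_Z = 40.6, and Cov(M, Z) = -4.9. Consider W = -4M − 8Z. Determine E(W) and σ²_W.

E(W) = (-4)·E(M) + (-8)·E(Z) = (-4)·29.4 + (-8)·45 = -477.6.
σ²_W = a²·σ²_M + b²·σ²_Z + 2ab·Cov(M, Z) with a = -4, b = -8.
= (-4)²·31 + (-8)²·40.6 + 2·(-4)·(-8)·(-4.9)
= 496 + 2598.4 + (-313.6) = 2780.8.

E(W) = -477.6, σ²_W = 2780.8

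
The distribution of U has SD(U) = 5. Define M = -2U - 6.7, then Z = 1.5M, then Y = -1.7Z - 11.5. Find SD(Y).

SD(M) = |-2|·5 = 10.
SD(Z) = |1.5|·10 = 15.
SD(Y) = |-1.7|·15 = 25.5.

SD(Y) = 25.5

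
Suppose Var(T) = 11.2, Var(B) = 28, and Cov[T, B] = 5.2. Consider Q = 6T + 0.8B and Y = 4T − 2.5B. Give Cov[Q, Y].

By bilinearity, Cov[Q, Y] = ac·Var(T) + bd·Var(B) + (ad+bc)·Cov[T, B], with a=6, b=0.8, c=4, d=-2.5.
ac·Var(T) = 6·4·11.2 = 268.8
bd·Var(B) = 0.8·(-2.5)·28 = -56
(ad+bc)·Cov[T, B] = (-11.8)·5.2 = -61.36
Cov[Q, Y] = 268.8 + (-56) + (-61.36) = 151.44.

Cov[Q, Y] = 151.44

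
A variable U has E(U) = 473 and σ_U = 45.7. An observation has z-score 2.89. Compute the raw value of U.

U = E(U) + z·σ_U = 473 + 2.89·45.7 = 605.073.

U = 605.073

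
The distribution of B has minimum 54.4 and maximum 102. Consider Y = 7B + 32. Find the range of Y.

Range(Y) = 333.2

Range of B = 102 − 54.4 = 47.6.
Range(Y) = |a|·Range(B) = |7|·47.6 = 333.2.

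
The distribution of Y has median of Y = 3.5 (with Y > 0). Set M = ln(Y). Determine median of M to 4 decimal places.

median of M = 1.2528

ln(Y) is monotone on this domain, so median of M = ln(3.5) ≈ 1.2528.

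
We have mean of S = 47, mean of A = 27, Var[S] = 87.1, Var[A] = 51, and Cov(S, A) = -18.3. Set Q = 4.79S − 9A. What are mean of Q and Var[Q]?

mean of Q = -17.87, Var[Q] = 7707.25711

mean of Q = 4.79·mean of S + (-9)·mean of A = 4.79·47 + (-9)·27 = -17.87.
Var[Q] = a²·Var[S] + b²·Var[A] + 2ab·Cov(S, A) with a = 4.79, b = -9.
= 4.79²·87.1 + (-9)²·51 + 2·4.79·(-9)·(-18.3)
= 1998.43111 + 4131 + 1577.826 = 7707.25711.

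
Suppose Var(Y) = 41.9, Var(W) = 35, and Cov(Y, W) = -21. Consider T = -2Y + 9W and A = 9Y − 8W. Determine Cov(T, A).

Cov(T, A) = -5311.2

By bilinearity, Cov(T, A) = ac·Var(Y) + bd·Var(W) + (ad+bc)·Cov(Y, W), with a=-2, b=9, c=9, d=-8.
ac·Var(Y) = (-2)·9·41.9 = -754.2
bd·Var(W) = 9·(-8)·35 = -2520
(ad+bc)·Cov(Y, W) = (97)·(-21) = -2037
Cov(T, A) = -754.2 + (-2520) + (-2037) = -5311.2.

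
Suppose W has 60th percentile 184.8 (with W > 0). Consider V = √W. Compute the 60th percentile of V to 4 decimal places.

60th percentile of V = 13.5941

√W is increasing, so P_{60}(V) = g(P_{60}(W)) ≈ 13.5941.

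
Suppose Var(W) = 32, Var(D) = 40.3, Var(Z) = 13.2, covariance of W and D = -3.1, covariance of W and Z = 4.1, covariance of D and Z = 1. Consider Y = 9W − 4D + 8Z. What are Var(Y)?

Var(Y) = a²·Var(W) + b²·Var(D) + c²·Var(Z) + 2ab·covariance of W and D + 2ac·covariance of W and Z + 2bc·covariance of D and Z, with a = 9, b = -4, c = 8.
= 2592 + 644.8 + 844.8 + 223.2 + 590.4 + (-64)
= 4831.2.

Var(Y) = 4831.2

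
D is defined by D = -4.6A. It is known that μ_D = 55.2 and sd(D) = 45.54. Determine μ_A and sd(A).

μ_A = -12, sd(A) = 9.9

From D = -4.6A: μ_D = a·μ_A + b, so μ_A = (μ_D − b)/a = (55.2 − 0)/(-4.6) = -12.
sd(D) = |a|·sd(A), so sd(A) = 45.54/|-4.6| = 9.9.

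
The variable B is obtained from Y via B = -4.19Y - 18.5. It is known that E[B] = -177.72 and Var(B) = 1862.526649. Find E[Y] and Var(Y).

From B = -4.19Y - 18.5: E[B] = a·E[Y] + b, so E[Y] = (E[B] − b)/a = (-177.72 − (-18.5))/(-4.19) = 38.
Var(B) = a²·Var(Y), so Var(Y) = 1862.526649/(-4.19)² = 106.09.

E[Y] = 38, Var(Y) = 106.09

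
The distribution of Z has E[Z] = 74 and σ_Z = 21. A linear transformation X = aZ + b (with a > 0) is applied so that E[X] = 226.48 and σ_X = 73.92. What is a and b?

σ_X = a·σ_Z (a > 0), so a = 73.92/21 = 3.52.
E[X] = a·E[Z] + b, so b = 226.48 − 3.52·74 = -34.

a = 3.52, b = -34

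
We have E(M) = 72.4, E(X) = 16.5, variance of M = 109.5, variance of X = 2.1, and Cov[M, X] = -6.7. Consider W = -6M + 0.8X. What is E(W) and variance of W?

E(W) = -421.2, variance of W = 4007.664

E(W) = (-6)·E(M) + 0.8·E(X) = (-6)·72.4 + 0.8·16.5 = -421.2.
variance of W = a²·variance of M + b²·variance of X + 2ab·Cov[M, X] with a = -6, b = 0.8.
= (-6)²·109.5 + 0.8²·2.1 + 2·(-6)·0.8·(-6.7)
= 3942 + 1.344 + 64.32 = 4007.664.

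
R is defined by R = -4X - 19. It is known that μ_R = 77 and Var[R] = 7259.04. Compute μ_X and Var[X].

μ_X = -24, Var[X] = 453.69

From R = -4X - 19: μ_R = a·μ_X + b, so μ_X = (μ_R − b)/a = (77 − (-19))/(-4) = -24.
Var[R] = a²·Var[X], so Var[X] = 7259.04/(-4)² = 453.69.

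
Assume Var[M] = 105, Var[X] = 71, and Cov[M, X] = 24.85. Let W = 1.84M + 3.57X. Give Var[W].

Var[W] = 1586.84526

Var[W] = a²·Var[M] + b²·Var[X] + 2ab·Cov[M, X] with a = 1.84, b = 3.57.
= 1.84²·105 + 3.57²·71 + 2·1.84·3.57·24.85
= 355.488 + 904.8879 + 326.46936 = 1586.84526.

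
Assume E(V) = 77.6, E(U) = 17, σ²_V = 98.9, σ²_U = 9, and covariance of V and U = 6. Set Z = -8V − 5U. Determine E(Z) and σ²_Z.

E(Z) = (-8)·E(V) + (-5)·E(U) = (-8)·77.6 + (-5)·17 = -705.8.
σ²_Z = a²·σ²_V + b²·σ²_U + 2ab·covariance of V and U with a = -8, b = -5.
= (-8)²·98.9 + (-5)²·9 + 2·(-8)·(-5)·6
= 6329.6 + 225 + 480 = 7034.6.

E(Z) = -705.8, σ²_Z = 7034.6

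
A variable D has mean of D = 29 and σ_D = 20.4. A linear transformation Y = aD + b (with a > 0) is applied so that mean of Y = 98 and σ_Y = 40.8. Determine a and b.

a = 2, b = 40

σ_Y = a·σ_D (a > 0), so a = 40.8/20.4 = 2.
mean of Y = a·mean of D + b, so b = 98 − 2·29 = 40.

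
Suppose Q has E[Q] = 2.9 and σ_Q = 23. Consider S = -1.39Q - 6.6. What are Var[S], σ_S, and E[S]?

S = -1.39Q - 6.6 is linear with a = -1.39, b = -6.6.
Var[Q] = 23² = 529.
Var[S] = a²·Var[Q] = (-1.39)²·529 = 1022.0809 (the additive constant -6.6 does not affect variance).
σ_S = |a|·σ_Q = |-1.39|·23 = 31.97.
E[S] = a·E[Q] + b = (-1.39)·2.9 + (-6.6) = -10.631.

Var[S] = 1022.0809, σ_S = 31.97, E[S] = -10.631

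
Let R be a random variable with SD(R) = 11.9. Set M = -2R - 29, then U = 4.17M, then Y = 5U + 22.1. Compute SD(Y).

SD(Y) = 496.23

SD(M) = |-2|·11.9 = 23.8.
SD(U) = |4.17|·23.8 = 99.246.
SD(Y) = |5|·99.246 = 496.23.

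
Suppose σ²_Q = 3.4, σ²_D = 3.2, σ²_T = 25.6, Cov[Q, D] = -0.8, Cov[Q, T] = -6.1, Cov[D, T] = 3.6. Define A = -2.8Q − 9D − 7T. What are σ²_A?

σ²_A = a²·σ²_Q + b²·σ²_D + c²·σ²_T + 2ab·Cov[Q, D] + 2ac·Cov[Q, T] + 2bc·Cov[D, T], with a = -2.8, b = -9, c = -7.
= 26.656 + 259.2 + 1254.4 + (-40.32) + (-239.12) + 453.6
= 1714.416.

σ²_A = 1714.416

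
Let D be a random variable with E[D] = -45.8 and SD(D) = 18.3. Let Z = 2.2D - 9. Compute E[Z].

Z = 2.2D - 9 is linear with a = 2.2, b = -9.
E[Z] = a·E[D] + b = 2.2·(-45.8) + (-9) = -109.76.

E[Z] = -109.76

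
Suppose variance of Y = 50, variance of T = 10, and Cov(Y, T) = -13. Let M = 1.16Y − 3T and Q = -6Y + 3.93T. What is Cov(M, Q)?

Cov(M, Q) = -759.1644

By bilinearity, Cov(M, Q) = ac·variance of Y + bd·variance of T + (ad+bc)·Cov(Y, T), with a=1.16, b=-3, c=-6, d=3.93.
ac·variance of Y = 1.16·(-6)·50 = -348
bd·variance of T = (-3)·3.93·10 = -117.9
(ad+bc)·Cov(Y, T) = (22.5588)·(-13) = -293.2644
Cov(M, Q) = -348 + (-117.9) + (-293.2644) = -759.1644.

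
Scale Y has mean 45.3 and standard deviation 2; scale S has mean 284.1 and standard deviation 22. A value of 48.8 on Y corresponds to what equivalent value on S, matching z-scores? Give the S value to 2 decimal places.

S = 322.60

z = (48.8 − 45.3)/2 = 1.75.
S = 284.1 + z·22 = 284.1 + (48.8 − 45.3)·22/2 = 322.60.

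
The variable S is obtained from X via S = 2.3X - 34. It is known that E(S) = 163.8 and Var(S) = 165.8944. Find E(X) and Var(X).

E(X) = 86, Var(X) = 31.36

From S = 2.3X - 34: E(S) = a·E(X) + b, so E(X) = (E(S) − b)/a = (163.8 − (-34))/2.3 = 86.
Var(S) = a²·Var(X), so Var(X) = 165.8944/2.3² = 31.36.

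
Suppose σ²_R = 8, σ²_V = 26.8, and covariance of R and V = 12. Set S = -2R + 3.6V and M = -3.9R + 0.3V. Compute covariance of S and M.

By bilinearity, covariance of S and M = ac·σ²_R + bd·σ²_V + (ad+bc)·covariance of R and V, with a=-2, b=3.6, c=-3.9, d=0.3.
ac·σ²_R = (-2)·(-3.9)·8 = 62.4
bd·σ²_V = 3.6·0.3·26.8 = 28.944
(ad+bc)·covariance of R and V = (-14.64)·12 = -175.68
covariance of S and M = 62.4 + 28.944 + (-175.68) = -84.336.

covariance of S and M = -84.336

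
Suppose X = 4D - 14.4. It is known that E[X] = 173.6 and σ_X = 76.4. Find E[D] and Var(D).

From X = 4D - 14.4: E[X] = a·E[D] + b, so E[D] = (E[X] − b)/a = (173.6 − (-14.4))/4 = 47.
Var(X) = 76.4² = 5836.96.
Var(X) = a²·Var(D), so Var(D) = 5836.96/4² = 364.81.

E[D] = 47, Var(D) = 364.81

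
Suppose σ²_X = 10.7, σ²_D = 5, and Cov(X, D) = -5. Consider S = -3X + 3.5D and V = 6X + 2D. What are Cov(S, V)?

By bilinearity, Cov(S, V) = ac·σ²_X + bd·σ²_D + (ad+bc)·Cov(X, D), with a=-3, b=3.5, c=6, d=2.
ac·σ²_X = (-3)·6·10.7 = -192.6
bd·σ²_D = 3.5·2·5 = 35
(ad+bc)·Cov(X, D) = (15)·(-5) = -75
Cov(S, V) = -192.6 + 35 + (-75) = -232.6.

Cov(S, V) = -232.6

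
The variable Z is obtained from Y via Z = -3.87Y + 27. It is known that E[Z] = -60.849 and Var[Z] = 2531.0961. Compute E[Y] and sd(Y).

E[Y] = 22.7, sd(Y) = 13

From Z = -3.87Y + 27: E[Z] = a·E[Y] + b, so E[Y] = (E[Z] − b)/a = (-60.849 − 27)/(-3.87) = 22.7.
sd(Z) = √2531.0961 = 50.31.
sd(Z) = |a|·sd(Y), so sd(Y) = 50.31/|-3.87| = 13.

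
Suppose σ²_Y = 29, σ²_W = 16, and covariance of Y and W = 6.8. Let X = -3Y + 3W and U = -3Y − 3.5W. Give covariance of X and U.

By bilinearity, covariance of X and U = ac·σ²_Y + bd·σ²_W + (ad+bc)·covariance of Y and W, with a=-3, b=3, c=-3, d=-3.5.
ac·σ²_Y = (-3)·(-3)·29 = 261
bd·σ²_W = 3·(-3.5)·16 = -168
(ad+bc)·covariance of Y and W = (1.5)·6.8 = 10.2
covariance of X and U = 261 + (-168) + 10.2 = 103.2.

covariance of X and U = 103.2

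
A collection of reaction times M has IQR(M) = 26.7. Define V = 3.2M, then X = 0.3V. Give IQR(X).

IQR(X) = 25.632

IQR(V) = |3.2|·26.7 = 85.44.
IQR(X) = |0.3|·85.44 = 25.632.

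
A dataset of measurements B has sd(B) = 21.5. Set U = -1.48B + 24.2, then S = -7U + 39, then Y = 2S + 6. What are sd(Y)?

sd(U) = |-1.48|·21.5 = 31.82.
sd(S) = |-7|·31.82 = 222.74.
sd(Y) = |2|·222.74 = 445.48.

sd(Y) = 445.48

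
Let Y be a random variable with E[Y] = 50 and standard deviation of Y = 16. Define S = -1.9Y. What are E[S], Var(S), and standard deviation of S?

E[S] = -95, Var(S) = 924.16, standard deviation of S = 30.4

S = -1.9Y is linear with a = -1.9, b = 0.
E[S] = a·E[Y] + b = (-1.9)·50 = -95.
Var(Y) = 16² = 256.
Var(S) = a²·Var(Y) = (-1.9)²·256 = 924.16.
standard deviation of S = |a|·standard deviation of Y = |-1.9|·16 = 30.4.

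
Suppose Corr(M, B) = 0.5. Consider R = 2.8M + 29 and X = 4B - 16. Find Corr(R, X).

Corr(R, X) = 0.5

Linear rescalings preserve correlation up to sign; here the slopes 2.8 and 4 have the same sign, so Corr(R, X) = Corr(M, B) = 0.5.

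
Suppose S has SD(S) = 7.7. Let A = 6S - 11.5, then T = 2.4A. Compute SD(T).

SD(A) = |6|·7.7 = 46.2.
SD(T) = |2.4|·46.2 = 110.88.

SD(T) = 110.88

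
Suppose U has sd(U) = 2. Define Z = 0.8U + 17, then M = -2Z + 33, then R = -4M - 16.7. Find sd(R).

sd(R) = 12.8

sd(Z) = |0.8|·2 = 1.6.
sd(M) = |-2|·1.6 = 3.2.
sd(R) = |-4|·3.2 = 12.8.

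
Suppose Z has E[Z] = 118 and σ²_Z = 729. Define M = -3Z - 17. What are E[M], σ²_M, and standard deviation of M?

E[M] = -371, σ²_M = 6561, standard deviation of M = 81

M = -3Z - 17 is linear with a = -3, b = -17.
E[M] = a·E[Z] + b = (-3)·118 + (-17) = -371.
σ²_M = a²·σ²_Z = (-3)²·729 = 6561 (the additive constant -17 does not affect variance).
standard deviation of Z = √729 = 27.
standard deviation of M = |a|·standard deviation of Z = |-3|·27 = 81.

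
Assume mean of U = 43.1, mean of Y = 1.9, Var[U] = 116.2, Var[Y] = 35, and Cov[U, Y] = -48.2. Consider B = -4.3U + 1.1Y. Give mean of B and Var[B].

mean of B = (-4.3)·mean of U + 1.1·mean of Y = (-4.3)·43.1 + 1.1·1.9 = -183.24.
Var[B] = a²·Var[U] + b²·Var[Y] + 2ab·Cov[U, Y] with a = -4.3, b = 1.1.
= (-4.3)²·116.2 + 1.1²·35 + 2·(-4.3)·1.1·(-48.2)
= 2148.538 + 42.35 + 455.972 = 2646.86.

mean of B = -183.24, Var[B] = 2646.86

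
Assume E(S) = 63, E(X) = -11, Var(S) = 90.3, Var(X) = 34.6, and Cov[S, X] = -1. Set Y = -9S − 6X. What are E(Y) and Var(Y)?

E(Y) = (-9)·E(S) + (-6)·E(X) = (-9)·63 + (-6)·(-11) = -501.
Var(Y) = a²·Var(S) + b²·Var(X) + 2ab·Cov[S, X] with a = -9, b = -6.
= (-9)²·90.3 + (-6)²·34.6 + 2·(-9)·(-6)·(-1)
= 7314.3 + 1245.6 + (-108) = 8451.9.

E(Y) = -501, Var(Y) = 8451.9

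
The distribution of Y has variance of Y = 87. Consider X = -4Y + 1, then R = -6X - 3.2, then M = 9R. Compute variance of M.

variance of M = 4059072

variance of X = (-4)²·87 = 1392.
variance of R = (-6)²·1392 = 50112.
variance of M = 9²·50112 = 4059072.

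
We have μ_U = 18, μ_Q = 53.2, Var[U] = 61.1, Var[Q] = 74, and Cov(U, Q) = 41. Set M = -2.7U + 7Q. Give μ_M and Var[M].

μ_M = (-2.7)·μ_U + 7·μ_Q = (-2.7)·18 + 7·53.2 = 323.8.
Var[M] = a²·Var[U] + b²·Var[Q] + 2ab·Cov(U, Q) with a = -2.7, b = 7.
= (-2.7)²·61.1 + 7²·74 + 2·(-2.7)·7·41
= 445.419 + 3626 + (-1549.8) = 2521.619.

μ_M = 323.8, Var[M] = 2521.619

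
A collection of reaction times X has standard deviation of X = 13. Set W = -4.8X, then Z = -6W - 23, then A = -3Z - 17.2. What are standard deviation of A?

standard deviation of W = |-4.8|·13 = 62.4.
standard deviation of Z = |-6|·62.4 = 374.4.
standard deviation of A = |-3|·374.4 = 1123.2.

standard deviation of A = 1123.2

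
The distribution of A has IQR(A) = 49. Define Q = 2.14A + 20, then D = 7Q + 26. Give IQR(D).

IQR(Q) = |2.14|·49 = 104.86.
IQR(D) = |7|·104.86 = 734.02.

IQR(D) = 734.02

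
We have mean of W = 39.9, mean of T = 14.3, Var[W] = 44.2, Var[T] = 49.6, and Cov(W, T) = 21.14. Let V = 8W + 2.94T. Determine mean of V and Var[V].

mean of V = 8·mean of W + 2.94·mean of T = 8·39.9 + 2.94·14.3 = 361.242.
Var[V] = a²·Var[W] + b²·Var[T] + 2ab·Cov(W, T) with a = 8, b = 2.94.
= 8²·44.2 + 2.94²·49.6 + 2·8·2.94·21.14
= 2828.8 + 428.72256 + 994.4256 = 4251.94816.

mean of V = 361.242, Var[V] = 4251.94816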